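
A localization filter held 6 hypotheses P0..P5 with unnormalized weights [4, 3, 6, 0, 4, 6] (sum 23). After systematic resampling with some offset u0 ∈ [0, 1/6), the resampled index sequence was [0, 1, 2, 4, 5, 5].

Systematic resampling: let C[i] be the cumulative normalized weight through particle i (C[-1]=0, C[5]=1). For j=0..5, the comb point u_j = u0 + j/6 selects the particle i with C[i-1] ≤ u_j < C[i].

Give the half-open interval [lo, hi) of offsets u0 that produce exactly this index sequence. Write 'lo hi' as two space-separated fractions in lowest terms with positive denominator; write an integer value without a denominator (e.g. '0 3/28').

5/69 19/138

C = [4/23, 7/23, 13/23, 13/23, 17/23, 1]
j=0 picked index 0: u0 ∈ [0, 4/23)
j=1 picked index 1: u0 ∈ [1/138, 19/138)
j=2 picked index 2: u0 ∈ [-2/69, 16/69)
j=3 picked index 4: u0 ∈ [3/46, 11/46)
j=4 picked index 5: u0 ∈ [5/69, 1/3)
j=5 picked index 5: u0 ∈ [-13/138, 1/6)
intersection: [5/69, 19/138)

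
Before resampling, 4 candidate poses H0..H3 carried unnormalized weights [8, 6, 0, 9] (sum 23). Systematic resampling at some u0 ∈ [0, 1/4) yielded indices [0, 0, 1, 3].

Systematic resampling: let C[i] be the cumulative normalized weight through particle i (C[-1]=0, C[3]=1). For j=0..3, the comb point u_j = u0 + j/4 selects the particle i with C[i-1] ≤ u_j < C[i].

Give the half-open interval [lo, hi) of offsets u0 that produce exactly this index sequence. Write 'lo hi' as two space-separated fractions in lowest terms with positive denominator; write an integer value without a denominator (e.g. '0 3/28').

0 9/92

C = [8/23, 14/23, 14/23, 1]
j=0 picked index 0: u0 ∈ [0, 8/23)
j=1 picked index 0: u0 ∈ [-1/4, 9/92)
j=2 picked index 1: u0 ∈ [-7/46, 5/46)
j=3 picked index 3: u0 ∈ [-13/92, 1/4)
intersection: [0, 9/92)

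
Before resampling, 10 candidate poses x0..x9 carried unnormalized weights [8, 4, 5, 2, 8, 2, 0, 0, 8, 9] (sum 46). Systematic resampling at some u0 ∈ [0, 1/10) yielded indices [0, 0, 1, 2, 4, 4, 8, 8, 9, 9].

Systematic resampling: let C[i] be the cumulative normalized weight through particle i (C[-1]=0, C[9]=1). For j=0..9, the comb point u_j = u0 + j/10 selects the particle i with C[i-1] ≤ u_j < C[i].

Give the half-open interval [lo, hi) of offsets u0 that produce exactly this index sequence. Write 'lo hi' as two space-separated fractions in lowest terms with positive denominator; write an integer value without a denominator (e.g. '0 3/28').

7/230 7/115

C = [4/23, 6/23, 17/46, 19/46, 27/46, 29/46, 29/46, 29/46, 37/46, 1]
j=0 picked index 0: u0 ∈ [0, 4/23)
j=1 picked index 0: u0 ∈ [-1/10, 17/230)
j=2 picked index 1: u0 ∈ [-3/115, 7/115)
j=3 picked index 2: u0 ∈ [-9/230, 8/115)
j=4 picked index 4: u0 ∈ [3/230, 43/230)
j=5 picked index 4: u0 ∈ [-2/23, 2/23)
j=6 picked index 8: u0 ∈ [7/230, 47/230)
j=7 picked index 8: u0 ∈ [-8/115, 12/115)
j=8 picked index 9: u0 ∈ [1/230, 1/5)
j=9 picked index 9: u0 ∈ [-11/115, 1/10)
intersection: [7/230, 7/115)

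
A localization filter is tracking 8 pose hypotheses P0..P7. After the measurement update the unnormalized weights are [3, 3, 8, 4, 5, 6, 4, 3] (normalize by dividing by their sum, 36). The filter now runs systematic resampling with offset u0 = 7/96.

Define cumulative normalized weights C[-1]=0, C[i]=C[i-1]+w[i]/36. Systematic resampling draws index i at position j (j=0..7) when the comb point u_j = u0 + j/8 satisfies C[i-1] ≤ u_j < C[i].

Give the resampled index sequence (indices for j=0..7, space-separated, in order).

C = [1/12, 1/6, 7/18, 1/2, 23/36, 29/36, 11/12, 1]
j=0: u_0=7/96 ∈ [0, 1/12) → index 0
j=1: u_1=19/96 ∈ [1/6, 7/18) → index 2
j=2: u_2=31/96 ∈ [1/6, 7/18) → index 2
j=3: u_3=43/96 ∈ [7/18, 1/2) → index 3
j=4: u_4=55/96 ∈ [1/2, 23/36) → index 4
j=5: u_5=67/96 ∈ [23/36, 29/36) → index 5
j=6: u_6=79/96 ∈ [29/36, 11/12) → index 6
j=7: u_7=91/96 ∈ [11/12, 1) → index 7

0 2 2 3 4 5 6 7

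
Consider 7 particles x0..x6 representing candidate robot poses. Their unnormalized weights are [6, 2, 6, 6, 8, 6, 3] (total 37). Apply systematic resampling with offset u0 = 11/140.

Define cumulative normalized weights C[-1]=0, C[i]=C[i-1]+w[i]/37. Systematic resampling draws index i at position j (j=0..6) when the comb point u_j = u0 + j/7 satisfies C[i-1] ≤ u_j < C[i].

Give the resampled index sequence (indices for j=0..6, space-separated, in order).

0 2 2 3 4 5 6

C = [6/37, 8/37, 14/37, 20/37, 28/37, 34/37, 1]
j=0: u_0=11/140 ∈ [0, 6/37) → index 0
j=1: u_1=31/140 ∈ [8/37, 14/37) → index 2
j=2: u_2=51/140 ∈ [8/37, 14/37) → index 2
j=3: u_3=71/140 ∈ [14/37, 20/37) → index 3
j=4: u_4=13/20 ∈ [20/37, 28/37) → index 4
j=5: u_5=111/140 ∈ [28/37, 34/37) → index 5
j=6: u_6=131/140 ∈ [34/37, 1) → index 6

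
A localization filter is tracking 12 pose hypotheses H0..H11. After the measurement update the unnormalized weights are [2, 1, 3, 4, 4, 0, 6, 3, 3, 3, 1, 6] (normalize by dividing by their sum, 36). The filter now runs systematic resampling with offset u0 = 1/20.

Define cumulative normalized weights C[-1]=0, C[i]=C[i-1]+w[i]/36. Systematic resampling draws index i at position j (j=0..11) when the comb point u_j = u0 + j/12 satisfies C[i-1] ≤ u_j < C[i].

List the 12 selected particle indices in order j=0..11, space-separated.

C = [1/18, 1/12, 1/6, 5/18, 7/18, 7/18, 5/9, 23/36, 13/18, 29/36, 5/6, 1]
j=0: u_0=1/20 ∈ [0, 1/18) → index 0
j=1: u_1=2/15 ∈ [1/12, 1/6) → index 2
j=2: u_2=13/60 ∈ [1/6, 5/18) → index 3
j=3: u_3=3/10 ∈ [5/18, 7/18) → index 4
j=4: u_4=23/60 ∈ [5/18, 7/18) → index 4
j=5: u_5=7/15 ∈ [7/18, 5/9) → index 6
j=6: u_6=11/20 ∈ [7/18, 5/9) → index 6
j=7: u_7=19/30 ∈ [5/9, 23/36) → index 7
j=8: u_8=43/60 ∈ [23/36, 13/18) → index 8
j=9: u_9=4/5 ∈ [13/18, 29/36) → index 9
j=10: u_10=53/60 ∈ [5/6, 1) → index 11
j=11: u_11=29/30 ∈ [5/6, 1) → index 11

0 2 3 4 4 6 6 7 8 9 11 11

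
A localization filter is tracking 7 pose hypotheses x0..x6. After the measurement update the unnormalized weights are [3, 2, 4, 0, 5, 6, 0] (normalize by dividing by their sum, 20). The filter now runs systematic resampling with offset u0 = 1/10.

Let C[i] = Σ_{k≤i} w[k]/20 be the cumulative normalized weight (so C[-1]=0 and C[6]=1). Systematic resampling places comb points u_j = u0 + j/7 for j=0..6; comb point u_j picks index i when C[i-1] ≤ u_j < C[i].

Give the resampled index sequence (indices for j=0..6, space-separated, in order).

0 1 2 4 4 5 5

C = [3/20, 1/4, 9/20, 9/20, 7/10, 1, 1]
j=0: u_0=1/10 ∈ [0, 3/20) → index 0
j=1: u_1=17/70 ∈ [3/20, 1/4) → index 1
j=2: u_2=27/70 ∈ [1/4, 9/20) → index 2
j=3: u_3=37/70 ∈ [9/20, 7/10) → index 4
j=4: u_4=47/70 ∈ [9/20, 7/10) → index 4
j=5: u_5=57/70 ∈ [7/10, 1) → index 5
j=6: u_6=67/70 ∈ [7/10, 1) → index 5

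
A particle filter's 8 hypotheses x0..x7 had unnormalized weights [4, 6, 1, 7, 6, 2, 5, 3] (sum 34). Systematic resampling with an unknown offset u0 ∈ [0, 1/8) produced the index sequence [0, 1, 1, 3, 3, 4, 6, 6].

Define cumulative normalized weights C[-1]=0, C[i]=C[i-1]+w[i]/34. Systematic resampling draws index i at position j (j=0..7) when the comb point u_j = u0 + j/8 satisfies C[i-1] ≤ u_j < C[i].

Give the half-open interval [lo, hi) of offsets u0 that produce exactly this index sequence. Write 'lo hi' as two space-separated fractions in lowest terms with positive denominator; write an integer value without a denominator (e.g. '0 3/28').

C = [2/17, 5/17, 11/34, 9/17, 12/17, 13/17, 31/34, 1]
j=0 picked index 0: u0 ∈ [0, 2/17)
j=1 picked index 1: u0 ∈ [-1/136, 23/136)
j=2 picked index 1: u0 ∈ [-9/68, 3/68)
j=3 picked index 3: u0 ∈ [-7/136, 21/136)
j=4 picked index 3: u0 ∈ [-3/17, 1/34)
j=5 picked index 4: u0 ∈ [-13/136, 11/136)
j=6 picked index 6: u0 ∈ [1/68, 11/68)
j=7 picked index 6: u0 ∈ [-15/136, 5/136)
intersection: [1/68, 1/34)

1/68 1/34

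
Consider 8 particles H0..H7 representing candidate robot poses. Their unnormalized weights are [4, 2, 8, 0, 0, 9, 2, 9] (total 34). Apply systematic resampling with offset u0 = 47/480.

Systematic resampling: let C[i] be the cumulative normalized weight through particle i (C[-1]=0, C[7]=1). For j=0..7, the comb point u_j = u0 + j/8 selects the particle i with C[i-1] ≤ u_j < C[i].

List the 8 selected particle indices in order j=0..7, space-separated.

0 2 2 5 5 6 7 7

C = [2/17, 3/17, 7/17, 7/17, 7/17, 23/34, 25/34, 1]
j=0: u_0=47/480 ∈ [0, 2/17) → index 0
j=1: u_1=107/480 ∈ [3/17, 7/17) → index 2
j=2: u_2=167/480 ∈ [3/17, 7/17) → index 2
j=3: u_3=227/480 ∈ [7/17, 23/34) → index 5
j=4: u_4=287/480 ∈ [7/17, 23/34) → index 5
j=5: u_5=347/480 ∈ [23/34, 25/34) → index 6
j=6: u_6=407/480 ∈ [25/34, 1) → index 7
j=7: u_7=467/480 ∈ [25/34, 1) → index 7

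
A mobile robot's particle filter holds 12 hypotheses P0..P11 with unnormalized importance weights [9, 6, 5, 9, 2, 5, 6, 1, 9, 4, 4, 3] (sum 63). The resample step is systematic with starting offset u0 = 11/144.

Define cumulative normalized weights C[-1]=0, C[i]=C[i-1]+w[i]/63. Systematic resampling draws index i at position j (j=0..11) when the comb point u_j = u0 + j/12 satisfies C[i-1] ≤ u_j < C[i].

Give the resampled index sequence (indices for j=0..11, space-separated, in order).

C = [1/7, 5/21, 20/63, 29/63, 31/63, 4/7, 2/3, 43/63, 52/63, 8/9, 20/21, 1]
j=0: u_0=11/144 ∈ [0, 1/7) → index 0
j=1: u_1=23/144 ∈ [1/7, 5/21) → index 1
j=2: u_2=35/144 ∈ [5/21, 20/63) → index 2
j=3: u_3=47/144 ∈ [20/63, 29/63) → index 3
j=4: u_4=59/144 ∈ [20/63, 29/63) → index 3
j=5: u_5=71/144 ∈ [31/63, 4/7) → index 5
j=6: u_6=83/144 ∈ [4/7, 2/3) → index 6
j=7: u_7=95/144 ∈ [4/7, 2/3) → index 6
j=8: u_8=107/144 ∈ [43/63, 52/63) → index 8
j=9: u_9=119/144 ∈ [52/63, 8/9) → index 9
j=10: u_10=131/144 ∈ [8/9, 20/21) → index 10
j=11: u_11=143/144 ∈ [20/21, 1) → index 11

0 1 2 3 3 5 6 6 8 9 10 11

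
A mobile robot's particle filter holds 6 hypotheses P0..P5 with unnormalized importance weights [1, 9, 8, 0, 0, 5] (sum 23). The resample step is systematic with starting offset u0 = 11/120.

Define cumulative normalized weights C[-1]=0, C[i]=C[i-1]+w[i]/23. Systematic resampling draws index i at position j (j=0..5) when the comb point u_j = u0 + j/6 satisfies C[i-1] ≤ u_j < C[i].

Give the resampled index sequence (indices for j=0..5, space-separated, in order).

C = [1/23, 10/23, 18/23, 18/23, 18/23, 1]
j=0: u_0=11/120 ∈ [1/23, 10/23) → index 1
j=1: u_1=31/120 ∈ [1/23, 10/23) → index 1
j=2: u_2=17/40 ∈ [1/23, 10/23) → index 1
j=3: u_3=71/120 ∈ [10/23, 18/23) → index 2
j=4: u_4=91/120 ∈ [10/23, 18/23) → index 2
j=5: u_5=37/40 ∈ [18/23, 1) → index 5

1 1 1 2 2 5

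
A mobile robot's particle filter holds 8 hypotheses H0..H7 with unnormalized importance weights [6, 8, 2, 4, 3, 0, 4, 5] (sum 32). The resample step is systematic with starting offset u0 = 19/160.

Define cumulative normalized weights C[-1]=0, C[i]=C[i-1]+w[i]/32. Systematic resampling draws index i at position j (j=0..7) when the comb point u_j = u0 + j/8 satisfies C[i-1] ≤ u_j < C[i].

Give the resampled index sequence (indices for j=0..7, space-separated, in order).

C = [3/16, 7/16, 1/2, 5/8, 23/32, 23/32, 27/32, 1]
j=0: u_0=19/160 ∈ [0, 3/16) → index 0
j=1: u_1=39/160 ∈ [3/16, 7/16) → index 1
j=2: u_2=59/160 ∈ [3/16, 7/16) → index 1
j=3: u_3=79/160 ∈ [7/16, 1/2) → index 2
j=4: u_4=99/160 ∈ [1/2, 5/8) → index 3
j=5: u_5=119/160 ∈ [23/32, 27/32) → index 6
j=6: u_6=139/160 ∈ [27/32, 1) → index 7
j=7: u_7=159/160 ∈ [27/32, 1) → index 7

0 1 1 2 3 6 7 7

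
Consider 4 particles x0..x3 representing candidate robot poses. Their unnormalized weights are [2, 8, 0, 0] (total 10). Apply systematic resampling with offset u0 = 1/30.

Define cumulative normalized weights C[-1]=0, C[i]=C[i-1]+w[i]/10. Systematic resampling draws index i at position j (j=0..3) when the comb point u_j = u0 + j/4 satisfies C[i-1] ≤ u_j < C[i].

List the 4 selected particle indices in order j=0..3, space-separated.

C = [1/5, 1, 1, 1]
j=0: u_0=1/30 ∈ [0, 1/5) → index 0
j=1: u_1=17/60 ∈ [1/5, 1) → index 1
j=2: u_2=8/15 ∈ [1/5, 1) → index 1
j=3: u_3=47/60 ∈ [1/5, 1) → index 1

0 1 1 1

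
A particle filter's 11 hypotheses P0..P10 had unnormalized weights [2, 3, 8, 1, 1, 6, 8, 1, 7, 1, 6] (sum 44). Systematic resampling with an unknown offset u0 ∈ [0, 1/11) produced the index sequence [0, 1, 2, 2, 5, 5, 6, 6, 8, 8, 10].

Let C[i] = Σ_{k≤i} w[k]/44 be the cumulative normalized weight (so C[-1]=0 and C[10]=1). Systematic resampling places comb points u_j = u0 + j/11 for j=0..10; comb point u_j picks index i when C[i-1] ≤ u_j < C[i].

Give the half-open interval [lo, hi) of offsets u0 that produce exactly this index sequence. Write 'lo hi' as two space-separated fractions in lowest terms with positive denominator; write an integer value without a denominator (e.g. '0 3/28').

C = [1/22, 5/44, 13/44, 7/22, 15/44, 21/44, 29/44, 15/22, 37/44, 19/22, 1]
j=0 picked index 0: u0 ∈ [0, 1/22)
j=1 picked index 1: u0 ∈ [-1/22, 1/44)
j=2 picked index 2: u0 ∈ [-3/44, 5/44)
j=3 picked index 2: u0 ∈ [-7/44, 1/44)
j=4 picked index 5: u0 ∈ [-1/44, 5/44)
j=5 picked index 5: u0 ∈ [-5/44, 1/44)
j=6 picked index 6: u0 ∈ [-3/44, 5/44)
j=7 picked index 6: u0 ∈ [-7/44, 1/44)
j=8 picked index 8: u0 ∈ [-1/22, 5/44)
j=9 picked index 8: u0 ∈ [-3/22, 1/44)
j=10 picked index 10: u0 ∈ [-1/22, 1/11)
intersection: [0, 1/44)

0 1/44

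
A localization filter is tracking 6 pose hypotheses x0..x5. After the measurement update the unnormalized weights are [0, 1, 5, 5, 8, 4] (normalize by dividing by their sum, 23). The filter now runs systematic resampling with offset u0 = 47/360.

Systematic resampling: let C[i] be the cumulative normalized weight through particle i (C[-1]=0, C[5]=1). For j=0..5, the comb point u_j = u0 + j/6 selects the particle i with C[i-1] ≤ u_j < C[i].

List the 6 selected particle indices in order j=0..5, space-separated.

C = [0, 1/23, 6/23, 11/23, 19/23, 1]
j=0: u_0=47/360 ∈ [1/23, 6/23) → index 2
j=1: u_1=107/360 ∈ [6/23, 11/23) → index 3
j=2: u_2=167/360 ∈ [6/23, 11/23) → index 3
j=3: u_3=227/360 ∈ [11/23, 19/23) → index 4
j=4: u_4=287/360 ∈ [11/23, 19/23) → index 4
j=5: u_5=347/360 ∈ [19/23, 1) → index 5

2 3 3 4 4 5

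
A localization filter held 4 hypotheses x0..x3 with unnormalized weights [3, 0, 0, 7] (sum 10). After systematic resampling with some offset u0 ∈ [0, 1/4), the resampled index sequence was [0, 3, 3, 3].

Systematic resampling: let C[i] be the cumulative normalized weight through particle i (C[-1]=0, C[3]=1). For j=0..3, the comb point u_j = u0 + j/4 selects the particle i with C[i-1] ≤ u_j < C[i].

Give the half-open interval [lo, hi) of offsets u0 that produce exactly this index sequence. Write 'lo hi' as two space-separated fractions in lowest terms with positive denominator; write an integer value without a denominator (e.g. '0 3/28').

1/20 1/4

C = [3/10, 3/10, 3/10, 1]
j=0 picked index 0: u0 ∈ [0, 3/10)
j=1 picked index 3: u0 ∈ [1/20, 3/4)
j=2 picked index 3: u0 ∈ [-1/5, 1/2)
j=3 picked index 3: u0 ∈ [-9/20, 1/4)
intersection: [1/20, 1/4)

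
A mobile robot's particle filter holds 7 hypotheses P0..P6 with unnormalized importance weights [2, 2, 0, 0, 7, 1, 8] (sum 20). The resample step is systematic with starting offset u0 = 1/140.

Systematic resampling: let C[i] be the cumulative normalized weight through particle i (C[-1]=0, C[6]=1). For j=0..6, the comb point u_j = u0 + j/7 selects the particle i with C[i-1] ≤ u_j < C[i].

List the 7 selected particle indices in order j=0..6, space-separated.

C = [1/10, 1/5, 1/5, 1/5, 11/20, 3/5, 1]
j=0: u_0=1/140 ∈ [0, 1/10) → index 0
j=1: u_1=3/20 ∈ [1/10, 1/5) → index 1
j=2: u_2=41/140 ∈ [1/5, 11/20) → index 4
j=3: u_3=61/140 ∈ [1/5, 11/20) → index 4
j=4: u_4=81/140 ∈ [11/20, 3/5) → index 5
j=5: u_5=101/140 ∈ [3/5, 1) → index 6
j=6: u_6=121/140 ∈ [3/5, 1) → index 6

0 1 4 4 5 6 6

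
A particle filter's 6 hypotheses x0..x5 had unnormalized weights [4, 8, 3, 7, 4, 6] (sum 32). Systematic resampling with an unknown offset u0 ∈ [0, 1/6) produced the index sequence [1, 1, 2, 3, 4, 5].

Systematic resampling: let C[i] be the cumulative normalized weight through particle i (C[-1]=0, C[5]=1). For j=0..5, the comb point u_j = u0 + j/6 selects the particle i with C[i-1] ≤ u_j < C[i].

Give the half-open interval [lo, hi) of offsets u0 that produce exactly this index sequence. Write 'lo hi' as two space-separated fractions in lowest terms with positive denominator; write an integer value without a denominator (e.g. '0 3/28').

1/8 13/96

C = [1/8, 3/8, 15/32, 11/16, 13/16, 1]
j=0 picked index 1: u0 ∈ [1/8, 3/8)
j=1 picked index 1: u0 ∈ [-1/24, 5/24)
j=2 picked index 2: u0 ∈ [1/24, 13/96)
j=3 picked index 3: u0 ∈ [-1/32, 3/16)
j=4 picked index 4: u0 ∈ [1/48, 7/48)
j=5 picked index 5: u0 ∈ [-1/48, 1/6)
intersection: [1/8, 13/96)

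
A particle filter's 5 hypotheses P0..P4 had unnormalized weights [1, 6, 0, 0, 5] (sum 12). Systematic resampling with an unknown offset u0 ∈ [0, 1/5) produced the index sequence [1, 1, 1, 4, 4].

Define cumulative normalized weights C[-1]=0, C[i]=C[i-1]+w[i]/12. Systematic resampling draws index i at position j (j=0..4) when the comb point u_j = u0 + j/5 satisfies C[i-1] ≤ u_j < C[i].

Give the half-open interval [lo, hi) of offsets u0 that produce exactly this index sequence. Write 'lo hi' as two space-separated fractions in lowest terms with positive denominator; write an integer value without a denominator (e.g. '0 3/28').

1/12 11/60

C = [1/12, 7/12, 7/12, 7/12, 1]
j=0 picked index 1: u0 ∈ [1/12, 7/12)
j=1 picked index 1: u0 ∈ [-7/60, 23/60)
j=2 picked index 1: u0 ∈ [-19/60, 11/60)
j=3 picked index 4: u0 ∈ [-1/60, 2/5)
j=4 picked index 4: u0 ∈ [-13/60, 1/5)
intersection: [1/12, 11/60)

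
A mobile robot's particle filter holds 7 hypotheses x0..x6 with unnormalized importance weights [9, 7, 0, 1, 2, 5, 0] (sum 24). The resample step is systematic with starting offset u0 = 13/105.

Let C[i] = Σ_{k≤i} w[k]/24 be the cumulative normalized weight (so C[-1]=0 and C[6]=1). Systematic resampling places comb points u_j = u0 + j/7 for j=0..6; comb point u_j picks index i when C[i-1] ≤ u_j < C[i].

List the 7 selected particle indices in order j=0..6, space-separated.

C = [3/8, 2/3, 2/3, 17/24, 19/24, 1, 1]
j=0: u_0=13/105 ∈ [0, 3/8) → index 0
j=1: u_1=4/15 ∈ [0, 3/8) → index 0
j=2: u_2=43/105 ∈ [3/8, 2/3) → index 1
j=3: u_3=58/105 ∈ [3/8, 2/3) → index 1
j=4: u_4=73/105 ∈ [2/3, 17/24) → index 3
j=5: u_5=88/105 ∈ [19/24, 1) → index 5
j=6: u_6=103/105 ∈ [19/24, 1) → index 5

0 0 1 1 3 5 5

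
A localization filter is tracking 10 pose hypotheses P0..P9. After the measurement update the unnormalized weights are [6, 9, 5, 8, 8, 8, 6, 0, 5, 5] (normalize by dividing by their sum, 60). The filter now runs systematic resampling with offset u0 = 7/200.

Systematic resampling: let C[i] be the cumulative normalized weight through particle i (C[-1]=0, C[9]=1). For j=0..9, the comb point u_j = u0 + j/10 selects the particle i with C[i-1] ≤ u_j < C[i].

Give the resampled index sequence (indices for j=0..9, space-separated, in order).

C = [1/10, 1/4, 1/3, 7/15, 3/5, 11/15, 5/6, 5/6, 11/12, 1]
j=0: u_0=7/200 ∈ [0, 1/10) → index 0
j=1: u_1=27/200 ∈ [1/10, 1/4) → index 1
j=2: u_2=47/200 ∈ [1/10, 1/4) → index 1
j=3: u_3=67/200 ∈ [1/3, 7/15) → index 3
j=4: u_4=87/200 ∈ [1/3, 7/15) → index 3
j=5: u_5=107/200 ∈ [7/15, 3/5) → index 4
j=6: u_6=127/200 ∈ [3/5, 11/15) → index 5
j=7: u_7=147/200 ∈ [11/15, 5/6) → index 6
j=8: u_8=167/200 ∈ [5/6, 11/12) → index 8
j=9: u_9=187/200 ∈ [11/12, 1) → index 9

0 1 1 3 3 4 5 6 8 9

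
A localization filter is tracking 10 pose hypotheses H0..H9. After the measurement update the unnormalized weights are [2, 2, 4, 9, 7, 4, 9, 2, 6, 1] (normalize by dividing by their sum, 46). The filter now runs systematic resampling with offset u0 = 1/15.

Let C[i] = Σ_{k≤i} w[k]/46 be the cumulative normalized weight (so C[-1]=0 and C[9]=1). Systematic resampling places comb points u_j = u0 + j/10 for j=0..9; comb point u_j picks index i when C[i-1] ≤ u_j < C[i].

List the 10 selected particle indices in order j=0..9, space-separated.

1 2 3 3 4 5 6 6 8 8

C = [1/23, 2/23, 4/23, 17/46, 12/23, 14/23, 37/46, 39/46, 45/46, 1]
j=0: u_0=1/15 ∈ [1/23, 2/23) → index 1
j=1: u_1=1/6 ∈ [2/23, 4/23) → index 2
j=2: u_2=4/15 ∈ [4/23, 17/46) → index 3
j=3: u_3=11/30 ∈ [4/23, 17/46) → index 3
j=4: u_4=7/15 ∈ [17/46, 12/23) → index 4
j=5: u_5=17/30 ∈ [12/23, 14/23) → index 5
j=6: u_6=2/3 ∈ [14/23, 37/46) → index 6
j=7: u_7=23/30 ∈ [14/23, 37/46) → index 6
j=8: u_8=13/15 ∈ [39/46, 45/46) → index 8
j=9: u_9=29/30 ∈ [39/46, 45/46) → index 8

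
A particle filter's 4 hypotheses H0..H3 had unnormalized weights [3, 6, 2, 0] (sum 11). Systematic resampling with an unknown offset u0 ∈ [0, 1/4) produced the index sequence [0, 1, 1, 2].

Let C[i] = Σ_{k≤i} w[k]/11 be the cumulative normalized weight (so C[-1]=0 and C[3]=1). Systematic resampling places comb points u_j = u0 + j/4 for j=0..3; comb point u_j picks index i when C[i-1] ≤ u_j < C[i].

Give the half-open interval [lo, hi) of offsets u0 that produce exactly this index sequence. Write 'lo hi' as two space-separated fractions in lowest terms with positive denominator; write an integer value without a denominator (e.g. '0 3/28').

3/44 1/4

C = [3/11, 9/11, 1, 1]
j=0 picked index 0: u0 ∈ [0, 3/11)
j=1 picked index 1: u0 ∈ [1/44, 25/44)
j=2 picked index 1: u0 ∈ [-5/22, 7/22)
j=3 picked index 2: u0 ∈ [3/44, 1/4)
intersection: [3/44, 1/4)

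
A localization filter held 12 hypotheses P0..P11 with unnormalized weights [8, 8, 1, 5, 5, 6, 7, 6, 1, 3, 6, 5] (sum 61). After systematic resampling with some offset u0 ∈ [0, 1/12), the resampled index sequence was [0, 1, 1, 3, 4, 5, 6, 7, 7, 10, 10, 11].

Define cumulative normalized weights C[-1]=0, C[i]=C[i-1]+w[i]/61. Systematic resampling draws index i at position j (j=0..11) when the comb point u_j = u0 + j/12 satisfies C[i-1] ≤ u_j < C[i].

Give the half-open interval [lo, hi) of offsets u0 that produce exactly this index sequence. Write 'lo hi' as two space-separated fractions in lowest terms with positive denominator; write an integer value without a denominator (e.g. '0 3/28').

53/732 1/12

C = [8/61, 16/61, 17/61, 22/61, 27/61, 33/61, 40/61, 46/61, 47/61, 50/61, 56/61, 1]
j=0 picked index 0: u0 ∈ [0, 8/61)
j=1 picked index 1: u0 ∈ [35/732, 131/732)
j=2 picked index 1: u0 ∈ [-13/366, 35/366)
j=3 picked index 3: u0 ∈ [7/244, 27/244)
j=4 picked index 4: u0 ∈ [5/183, 20/183)
j=5 picked index 5: u0 ∈ [19/732, 91/732)
j=6 picked index 6: u0 ∈ [5/122, 19/122)
j=7 picked index 7: u0 ∈ [53/732, 125/732)
j=8 picked index 7: u0 ∈ [-2/183, 16/183)
j=9 picked index 10: u0 ∈ [17/244, 41/244)
j=10 picked index 10: u0 ∈ [-5/366, 31/366)
j=11 picked index 11: u0 ∈ [1/732, 1/12)
intersection: [53/732, 1/12)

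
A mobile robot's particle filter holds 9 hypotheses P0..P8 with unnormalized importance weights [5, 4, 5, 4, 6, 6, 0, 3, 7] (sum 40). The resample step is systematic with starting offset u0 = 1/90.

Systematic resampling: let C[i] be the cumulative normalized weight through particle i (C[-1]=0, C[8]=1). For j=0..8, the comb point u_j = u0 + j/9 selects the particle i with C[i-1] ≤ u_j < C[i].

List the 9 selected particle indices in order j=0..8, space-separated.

C = [1/8, 9/40, 7/20, 9/20, 3/5, 3/4, 3/4, 33/40, 1]
j=0: u_0=1/90 ∈ [0, 1/8) → index 0
j=1: u_1=11/90 ∈ [0, 1/8) → index 0
j=2: u_2=7/30 ∈ [9/40, 7/20) → index 2
j=3: u_3=31/90 ∈ [9/40, 7/20) → index 2
j=4: u_4=41/90 ∈ [9/20, 3/5) → index 4
j=5: u_5=17/30 ∈ [9/20, 3/5) → index 4
j=6: u_6=61/90 ∈ [3/5, 3/4) → index 5
j=7: u_7=71/90 ∈ [3/4, 33/40) → index 7
j=8: u_8=9/10 ∈ [33/40, 1) → index 8

0 0 2 2 4 4 5 7 8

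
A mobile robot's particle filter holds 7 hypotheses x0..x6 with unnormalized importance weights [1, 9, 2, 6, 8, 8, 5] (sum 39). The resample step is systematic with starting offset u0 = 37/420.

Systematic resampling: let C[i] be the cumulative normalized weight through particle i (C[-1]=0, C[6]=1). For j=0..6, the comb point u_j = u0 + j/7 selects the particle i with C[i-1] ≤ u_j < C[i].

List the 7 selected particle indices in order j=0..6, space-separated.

1 1 3 4 4 5 6

C = [1/39, 10/39, 4/13, 6/13, 2/3, 34/39, 1]
j=0: u_0=37/420 ∈ [1/39, 10/39) → index 1
j=1: u_1=97/420 ∈ [1/39, 10/39) → index 1
j=2: u_2=157/420 ∈ [4/13, 6/13) → index 3
j=3: u_3=31/60 ∈ [6/13, 2/3) → index 4
j=4: u_4=277/420 ∈ [6/13, 2/3) → index 4
j=5: u_5=337/420 ∈ [2/3, 34/39) → index 5
j=6: u_6=397/420 ∈ [34/39, 1) → index 6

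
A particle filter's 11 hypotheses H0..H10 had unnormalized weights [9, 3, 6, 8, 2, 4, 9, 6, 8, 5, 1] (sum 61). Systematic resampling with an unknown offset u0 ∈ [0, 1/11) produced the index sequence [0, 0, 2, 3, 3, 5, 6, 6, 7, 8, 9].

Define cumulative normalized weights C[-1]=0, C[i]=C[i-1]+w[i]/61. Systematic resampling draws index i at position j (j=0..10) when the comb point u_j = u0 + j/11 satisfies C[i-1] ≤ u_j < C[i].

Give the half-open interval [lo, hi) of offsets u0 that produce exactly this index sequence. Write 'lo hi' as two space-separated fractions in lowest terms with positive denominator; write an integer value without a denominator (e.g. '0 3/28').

15/671 24/671

C = [9/61, 12/61, 18/61, 26/61, 28/61, 32/61, 41/61, 47/61, 55/61, 60/61, 1]
j=0 picked index 0: u0 ∈ [0, 9/61)
j=1 picked index 0: u0 ∈ [-1/11, 38/671)
j=2 picked index 2: u0 ∈ [10/671, 76/671)
j=3 picked index 3: u0 ∈ [15/671, 103/671)
j=4 picked index 3: u0 ∈ [-46/671, 42/671)
j=5 picked index 5: u0 ∈ [3/671, 47/671)
j=6 picked index 6: u0 ∈ [-14/671, 85/671)
j=7 picked index 6: u0 ∈ [-75/671, 24/671)
j=8 picked index 7: u0 ∈ [-37/671, 29/671)
j=9 picked index 8: u0 ∈ [-32/671, 56/671)
j=10 picked index 9: u0 ∈ [-5/671, 50/671)
intersection: [15/671, 24/671)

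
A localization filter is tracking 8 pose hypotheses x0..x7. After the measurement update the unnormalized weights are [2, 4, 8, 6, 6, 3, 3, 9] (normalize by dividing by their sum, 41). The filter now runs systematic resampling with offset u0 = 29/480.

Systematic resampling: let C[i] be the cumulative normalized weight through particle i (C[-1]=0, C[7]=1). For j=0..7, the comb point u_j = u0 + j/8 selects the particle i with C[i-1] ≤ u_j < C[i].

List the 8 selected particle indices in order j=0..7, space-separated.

C = [2/41, 6/41, 14/41, 20/41, 26/41, 29/41, 32/41, 1]
j=0: u_0=29/480 ∈ [2/41, 6/41) → index 1
j=1: u_1=89/480 ∈ [6/41, 14/41) → index 2
j=2: u_2=149/480 ∈ [6/41, 14/41) → index 2
j=3: u_3=209/480 ∈ [14/41, 20/41) → index 3
j=4: u_4=269/480 ∈ [20/41, 26/41) → index 4
j=5: u_5=329/480 ∈ [26/41, 29/41) → index 5
j=6: u_6=389/480 ∈ [32/41, 1) → index 7
j=7: u_7=449/480 ∈ [32/41, 1) → index 7

1 2 2 3 4 5 7 7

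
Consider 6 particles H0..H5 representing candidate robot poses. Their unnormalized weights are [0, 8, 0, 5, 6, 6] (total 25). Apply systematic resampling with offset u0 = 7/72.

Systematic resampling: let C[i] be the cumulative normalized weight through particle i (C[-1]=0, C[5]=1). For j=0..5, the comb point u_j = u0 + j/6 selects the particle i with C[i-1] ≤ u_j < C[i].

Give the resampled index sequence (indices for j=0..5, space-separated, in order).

1 1 3 4 5 5

C = [0, 8/25, 8/25, 13/25, 19/25, 1]
j=0: u_0=7/72 ∈ [0, 8/25) → index 1
j=1: u_1=19/72 ∈ [0, 8/25) → index 1
j=2: u_2=31/72 ∈ [8/25, 13/25) → index 3
j=3: u_3=43/72 ∈ [13/25, 19/25) → index 4
j=4: u_4=55/72 ∈ [19/25, 1) → index 5
j=5: u_5=67/72 ∈ [19/25, 1) → index 5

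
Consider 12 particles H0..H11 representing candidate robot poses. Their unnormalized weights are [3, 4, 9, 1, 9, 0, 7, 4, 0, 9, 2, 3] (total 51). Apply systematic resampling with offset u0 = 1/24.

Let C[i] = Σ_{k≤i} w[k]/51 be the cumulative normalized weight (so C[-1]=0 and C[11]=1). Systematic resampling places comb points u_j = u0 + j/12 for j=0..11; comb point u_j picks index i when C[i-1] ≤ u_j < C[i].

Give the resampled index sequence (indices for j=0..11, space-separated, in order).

0 1 2 2 4 4 6 6 7 9 9 11

C = [1/17, 7/51, 16/51, 1/3, 26/51, 26/51, 11/17, 37/51, 37/51, 46/51, 16/17, 1]
j=0: u_0=1/24 ∈ [0, 1/17) → index 0
j=1: u_1=1/8 ∈ [1/17, 7/51) → index 1
j=2: u_2=5/24 ∈ [7/51, 16/51) → index 2
j=3: u_3=7/24 ∈ [7/51, 16/51) → index 2
j=4: u_4=3/8 ∈ [1/3, 26/51) → index 4
j=5: u_5=11/24 ∈ [1/3, 26/51) → index 4
j=6: u_6=13/24 ∈ [26/51, 11/17) → index 6
j=7: u_7=5/8 ∈ [26/51, 11/17) → index 6
j=8: u_8=17/24 ∈ [11/17, 37/51) → index 7
j=9: u_9=19/24 ∈ [37/51, 46/51) → index 9
j=10: u_10=7/8 ∈ [37/51, 46/51) → index 9
j=11: u_11=23/24 ∈ [16/17, 1) → index 11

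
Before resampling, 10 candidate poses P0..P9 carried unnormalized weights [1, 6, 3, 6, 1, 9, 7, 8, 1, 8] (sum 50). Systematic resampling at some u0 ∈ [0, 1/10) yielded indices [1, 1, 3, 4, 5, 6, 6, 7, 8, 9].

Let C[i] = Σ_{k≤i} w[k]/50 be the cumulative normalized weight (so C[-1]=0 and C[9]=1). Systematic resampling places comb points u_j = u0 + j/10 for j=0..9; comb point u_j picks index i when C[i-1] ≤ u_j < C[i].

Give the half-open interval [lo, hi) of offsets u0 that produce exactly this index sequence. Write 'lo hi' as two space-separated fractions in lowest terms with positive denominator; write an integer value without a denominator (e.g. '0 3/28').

1/50 1/25

C = [1/50, 7/50, 1/5, 8/25, 17/50, 13/25, 33/50, 41/50, 21/25, 1]
j=0 picked index 1: u0 ∈ [1/50, 7/50)
j=1 picked index 1: u0 ∈ [-2/25, 1/25)
j=2 picked index 3: u0 ∈ [0, 3/25)
j=3 picked index 4: u0 ∈ [1/50, 1/25)
j=4 picked index 5: u0 ∈ [-3/50, 3/25)
j=5 picked index 6: u0 ∈ [1/50, 4/25)
j=6 picked index 6: u0 ∈ [-2/25, 3/50)
j=7 picked index 7: u0 ∈ [-1/25, 3/25)
j=8 picked index 8: u0 ∈ [1/50, 1/25)
j=9 picked index 9: u0 ∈ [-3/50, 1/10)
intersection: [1/50, 1/25)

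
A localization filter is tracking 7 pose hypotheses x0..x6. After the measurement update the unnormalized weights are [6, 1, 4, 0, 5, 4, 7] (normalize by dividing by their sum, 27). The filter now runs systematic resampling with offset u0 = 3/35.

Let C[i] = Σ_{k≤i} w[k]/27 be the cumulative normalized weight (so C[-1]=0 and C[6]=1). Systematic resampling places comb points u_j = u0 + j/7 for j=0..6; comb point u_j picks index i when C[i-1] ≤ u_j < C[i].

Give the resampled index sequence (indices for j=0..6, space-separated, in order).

C = [2/9, 7/27, 11/27, 11/27, 16/27, 20/27, 1]
j=0: u_0=3/35 ∈ [0, 2/9) → index 0
j=1: u_1=8/35 ∈ [2/9, 7/27) → index 1
j=2: u_2=13/35 ∈ [7/27, 11/27) → index 2
j=3: u_3=18/35 ∈ [11/27, 16/27) → index 4
j=4: u_4=23/35 ∈ [16/27, 20/27) → index 5
j=5: u_5=4/5 ∈ [20/27, 1) → index 6
j=6: u_6=33/35 ∈ [20/27, 1) → index 6

0 1 2 4 5 6 6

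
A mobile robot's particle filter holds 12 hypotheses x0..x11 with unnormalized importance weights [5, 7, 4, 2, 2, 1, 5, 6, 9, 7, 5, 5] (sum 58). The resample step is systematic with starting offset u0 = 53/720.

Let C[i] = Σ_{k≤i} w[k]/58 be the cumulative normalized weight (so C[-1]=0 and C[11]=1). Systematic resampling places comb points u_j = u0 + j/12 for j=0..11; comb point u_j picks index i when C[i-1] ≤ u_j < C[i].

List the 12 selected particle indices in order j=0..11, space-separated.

0 1 2 4 6 7 8 8 9 9 10 11

C = [5/58, 6/29, 8/29, 9/29, 10/29, 21/58, 13/29, 16/29, 41/58, 24/29, 53/58, 1]
j=0: u_0=53/720 ∈ [0, 5/58) → index 0
j=1: u_1=113/720 ∈ [5/58, 6/29) → index 1
j=2: u_2=173/720 ∈ [6/29, 8/29) → index 2
j=3: u_3=233/720 ∈ [9/29, 10/29) → index 4
j=4: u_4=293/720 ∈ [21/58, 13/29) → index 6
j=5: u_5=353/720 ∈ [13/29, 16/29) → index 7
j=6: u_6=413/720 ∈ [16/29, 41/58) → index 8
j=7: u_7=473/720 ∈ [16/29, 41/58) → index 8
j=8: u_8=533/720 ∈ [41/58, 24/29) → index 9
j=9: u_9=593/720 ∈ [41/58, 24/29) → index 9
j=10: u_10=653/720 ∈ [24/29, 53/58) → index 10
j=11: u_11=713/720 ∈ [53/58, 1) → index 11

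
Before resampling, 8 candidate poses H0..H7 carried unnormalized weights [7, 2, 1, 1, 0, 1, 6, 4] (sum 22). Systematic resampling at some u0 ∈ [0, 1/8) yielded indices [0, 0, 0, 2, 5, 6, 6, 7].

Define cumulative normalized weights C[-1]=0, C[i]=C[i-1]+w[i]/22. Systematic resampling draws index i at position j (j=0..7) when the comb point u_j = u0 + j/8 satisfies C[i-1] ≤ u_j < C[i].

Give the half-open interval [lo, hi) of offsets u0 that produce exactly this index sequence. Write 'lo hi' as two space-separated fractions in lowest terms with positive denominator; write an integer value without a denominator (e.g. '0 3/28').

3/88 1/22

C = [7/22, 9/22, 5/11, 1/2, 1/2, 6/11, 9/11, 1]
j=0 picked index 0: u0 ∈ [0, 7/22)
j=1 picked index 0: u0 ∈ [-1/8, 17/88)
j=2 picked index 0: u0 ∈ [-1/4, 3/44)
j=3 picked index 2: u0 ∈ [3/88, 7/88)
j=4 picked index 5: u0 ∈ [0, 1/22)
j=5 picked index 6: u0 ∈ [-7/88, 17/88)
j=6 picked index 6: u0 ∈ [-9/44, 3/44)
j=7 picked index 7: u0 ∈ [-5/88, 1/8)
intersection: [3/88, 1/22)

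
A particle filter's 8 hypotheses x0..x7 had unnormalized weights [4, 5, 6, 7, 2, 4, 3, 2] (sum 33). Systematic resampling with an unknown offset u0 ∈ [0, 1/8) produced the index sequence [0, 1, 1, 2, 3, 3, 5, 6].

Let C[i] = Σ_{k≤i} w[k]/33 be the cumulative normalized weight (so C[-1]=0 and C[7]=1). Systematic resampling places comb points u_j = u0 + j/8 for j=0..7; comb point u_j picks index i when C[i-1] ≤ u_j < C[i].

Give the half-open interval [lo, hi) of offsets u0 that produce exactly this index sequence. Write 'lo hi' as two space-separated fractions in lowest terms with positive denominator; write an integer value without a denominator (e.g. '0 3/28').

0 1/44

C = [4/33, 3/11, 5/11, 2/3, 8/11, 28/33, 31/33, 1]
j=0 picked index 0: u0 ∈ [0, 4/33)
j=1 picked index 1: u0 ∈ [-1/264, 13/88)
j=2 picked index 1: u0 ∈ [-17/132, 1/44)
j=3 picked index 2: u0 ∈ [-9/88, 7/88)
j=4 picked index 3: u0 ∈ [-1/22, 1/6)
j=5 picked index 3: u0 ∈ [-15/88, 1/24)
j=6 picked index 5: u0 ∈ [-1/44, 13/132)
j=7 picked index 6: u0 ∈ [-7/264, 17/264)
intersection: [0, 1/44)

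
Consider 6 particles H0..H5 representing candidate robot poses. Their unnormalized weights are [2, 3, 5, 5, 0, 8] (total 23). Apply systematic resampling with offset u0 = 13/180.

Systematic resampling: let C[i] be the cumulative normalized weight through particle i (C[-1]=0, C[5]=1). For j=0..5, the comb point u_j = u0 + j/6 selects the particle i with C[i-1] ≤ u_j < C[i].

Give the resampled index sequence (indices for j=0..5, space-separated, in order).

C = [2/23, 5/23, 10/23, 15/23, 15/23, 1]
j=0: u_0=13/180 ∈ [0, 2/23) → index 0
j=1: u_1=43/180 ∈ [5/23, 10/23) → index 2
j=2: u_2=73/180 ∈ [5/23, 10/23) → index 2
j=3: u_3=103/180 ∈ [10/23, 15/23) → index 3
j=4: u_4=133/180 ∈ [15/23, 1) → index 5
j=5: u_5=163/180 ∈ [15/23, 1) → index 5

0 2 2 3 5 5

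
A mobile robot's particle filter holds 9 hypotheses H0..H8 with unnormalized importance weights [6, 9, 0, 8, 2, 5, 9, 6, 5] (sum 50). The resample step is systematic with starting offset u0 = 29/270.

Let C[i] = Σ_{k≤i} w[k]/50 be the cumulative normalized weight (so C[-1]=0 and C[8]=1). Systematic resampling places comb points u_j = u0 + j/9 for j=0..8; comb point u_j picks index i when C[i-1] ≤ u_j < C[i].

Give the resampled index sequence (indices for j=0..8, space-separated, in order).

0 1 3 3 5 6 6 7 8

C = [3/25, 3/10, 3/10, 23/50, 1/2, 3/5, 39/50, 9/10, 1]
j=0: u_0=29/270 ∈ [0, 3/25) → index 0
j=1: u_1=59/270 ∈ [3/25, 3/10) → index 1
j=2: u_2=89/270 ∈ [3/10, 23/50) → index 3
j=3: u_3=119/270 ∈ [3/10, 23/50) → index 3
j=4: u_4=149/270 ∈ [1/2, 3/5) → index 5
j=5: u_5=179/270 ∈ [3/5, 39/50) → index 6
j=6: u_6=209/270 ∈ [3/5, 39/50) → index 6
j=7: u_7=239/270 ∈ [39/50, 9/10) → index 7
j=8: u_8=269/270 ∈ [9/10, 1) → index 8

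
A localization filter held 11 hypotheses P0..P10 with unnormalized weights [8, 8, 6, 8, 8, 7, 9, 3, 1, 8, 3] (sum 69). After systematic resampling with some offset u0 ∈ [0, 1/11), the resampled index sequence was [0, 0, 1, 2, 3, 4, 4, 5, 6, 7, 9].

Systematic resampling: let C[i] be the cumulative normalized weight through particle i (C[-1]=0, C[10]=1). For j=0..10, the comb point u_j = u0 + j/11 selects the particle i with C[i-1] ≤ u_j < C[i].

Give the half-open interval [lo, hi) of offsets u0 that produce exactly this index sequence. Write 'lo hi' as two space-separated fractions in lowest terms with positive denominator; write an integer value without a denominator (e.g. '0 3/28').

C = [8/69, 16/69, 22/69, 10/23, 38/69, 15/23, 18/23, 19/23, 58/69, 22/23, 1]
j=0 picked index 0: u0 ∈ [0, 8/69)
j=1 picked index 0: u0 ∈ [-1/11, 19/759)
j=2 picked index 1: u0 ∈ [-50/759, 38/759)
j=3 picked index 2: u0 ∈ [-31/759, 35/759)
j=4 picked index 3: u0 ∈ [-34/759, 18/253)
j=5 picked index 4: u0 ∈ [-5/253, 73/759)
j=6 picked index 4: u0 ∈ [-28/253, 4/759)
j=7 picked index 5: u0 ∈ [-65/759, 4/253)
j=8 picked index 6: u0 ∈ [-19/253, 14/253)
j=9 picked index 7: u0 ∈ [-9/253, 2/253)
j=10 picked index 9: u0 ∈ [-52/759, 12/253)
intersection: [0, 4/759)

0 4/759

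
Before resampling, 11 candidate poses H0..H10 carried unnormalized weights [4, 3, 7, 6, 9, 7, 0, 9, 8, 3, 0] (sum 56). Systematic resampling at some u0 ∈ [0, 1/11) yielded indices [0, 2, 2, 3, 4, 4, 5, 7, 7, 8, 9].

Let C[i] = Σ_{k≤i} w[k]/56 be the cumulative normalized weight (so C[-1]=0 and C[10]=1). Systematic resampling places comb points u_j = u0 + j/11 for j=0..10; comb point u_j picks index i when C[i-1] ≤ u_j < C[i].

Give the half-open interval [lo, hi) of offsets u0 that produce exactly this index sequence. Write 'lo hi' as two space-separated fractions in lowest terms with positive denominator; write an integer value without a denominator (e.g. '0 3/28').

C = [1/14, 1/8, 1/4, 5/14, 29/56, 9/14, 9/14, 45/56, 53/56, 1, 1]
j=0 picked index 0: u0 ∈ [0, 1/14)
j=1 picked index 2: u0 ∈ [3/88, 7/44)
j=2 picked index 2: u0 ∈ [-5/88, 3/44)
j=3 picked index 3: u0 ∈ [-1/44, 13/154)
j=4 picked index 4: u0 ∈ [-1/154, 95/616)
j=5 picked index 4: u0 ∈ [-15/154, 39/616)
j=6 picked index 5: u0 ∈ [-17/616, 15/154)
j=7 picked index 7: u0 ∈ [1/154, 103/616)
j=8 picked index 7: u0 ∈ [-13/154, 47/616)
j=9 picked index 8: u0 ∈ [-9/616, 79/616)
j=10 picked index 9: u0 ∈ [23/616, 1/11)
intersection: [23/616, 39/616)

23/616 39/616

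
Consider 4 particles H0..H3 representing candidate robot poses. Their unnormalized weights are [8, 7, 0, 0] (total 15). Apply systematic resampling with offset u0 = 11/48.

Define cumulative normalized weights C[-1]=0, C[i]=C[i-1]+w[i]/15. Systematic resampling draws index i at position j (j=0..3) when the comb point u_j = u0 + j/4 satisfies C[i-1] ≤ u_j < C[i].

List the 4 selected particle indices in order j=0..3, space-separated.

0 0 1 1

C = [8/15, 1, 1, 1]
j=0: u_0=11/48 ∈ [0, 8/15) → index 0
j=1: u_1=23/48 ∈ [0, 8/15) → index 0
j=2: u_2=35/48 ∈ [8/15, 1) → index 1
j=3: u_3=47/48 ∈ [8/15, 1) → index 1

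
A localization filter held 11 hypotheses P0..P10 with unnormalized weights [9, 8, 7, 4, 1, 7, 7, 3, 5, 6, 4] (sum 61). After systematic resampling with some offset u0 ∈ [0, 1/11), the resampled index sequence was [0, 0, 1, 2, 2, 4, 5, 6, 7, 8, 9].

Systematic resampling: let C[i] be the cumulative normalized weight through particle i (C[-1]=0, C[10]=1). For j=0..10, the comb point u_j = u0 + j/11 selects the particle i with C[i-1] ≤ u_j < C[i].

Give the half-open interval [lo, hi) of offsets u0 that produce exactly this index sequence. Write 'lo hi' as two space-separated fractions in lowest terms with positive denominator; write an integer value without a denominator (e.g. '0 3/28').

C = [9/61, 17/61, 24/61, 28/61, 29/61, 36/61, 43/61, 46/61, 51/61, 57/61, 1]
j=0 picked index 0: u0 ∈ [0, 9/61)
j=1 picked index 0: u0 ∈ [-1/11, 38/671)
j=2 picked index 1: u0 ∈ [-23/671, 65/671)
j=3 picked index 2: u0 ∈ [4/671, 81/671)
j=4 picked index 2: u0 ∈ [-57/671, 20/671)
j=5 picked index 4: u0 ∈ [3/671, 14/671)
j=6 picked index 5: u0 ∈ [-47/671, 30/671)
j=7 picked index 6: u0 ∈ [-31/671, 46/671)
j=8 picked index 7: u0 ∈ [-15/671, 18/671)
j=9 picked index 8: u0 ∈ [-43/671, 12/671)
j=10 picked index 9: u0 ∈ [-49/671, 17/671)
intersection: [4/671, 12/671)

4/671 12/671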